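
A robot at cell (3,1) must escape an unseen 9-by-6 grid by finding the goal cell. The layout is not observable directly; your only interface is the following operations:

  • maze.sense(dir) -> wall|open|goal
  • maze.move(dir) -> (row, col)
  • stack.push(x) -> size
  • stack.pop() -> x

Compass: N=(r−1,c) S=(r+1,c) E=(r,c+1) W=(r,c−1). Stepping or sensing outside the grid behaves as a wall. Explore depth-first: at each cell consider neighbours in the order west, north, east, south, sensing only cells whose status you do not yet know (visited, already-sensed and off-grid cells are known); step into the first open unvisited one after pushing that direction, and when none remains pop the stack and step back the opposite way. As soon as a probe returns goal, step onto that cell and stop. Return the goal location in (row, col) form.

$ maze.sense dir=west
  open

$ stack.push x=west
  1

$ maze.move dir=west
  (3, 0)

$ maze.sense dir=north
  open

$ stack.push x=north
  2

$ maze.move dir=north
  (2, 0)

$ maze.sense dir=north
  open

$ stack.push x=north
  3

$ maze.move dir=north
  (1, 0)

$ maze.sense dir=north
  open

$ stack.push x=north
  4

$ maze.move dir=north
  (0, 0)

$ maze.sense dir=east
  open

$ stack.push x=east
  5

$ maze.move dir=east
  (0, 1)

$ maze.sense dir=east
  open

$ stack.push x=east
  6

$ maze.move dir=east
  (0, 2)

$ maze.sense dir=east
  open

$ stack.push x=east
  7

$ maze.move dir=east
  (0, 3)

$ maze.sense dir=east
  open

$ stack.push x=east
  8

$ maze.move dir=east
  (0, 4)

$ maze.sense dir=east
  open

$ stack.push x=east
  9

$ maze.move dir=east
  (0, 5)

$ maze.sense dir=south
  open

$ stack.push x=south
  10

$ maze.move dir=south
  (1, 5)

$ maze.sense dir=west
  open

$ stack.push x=west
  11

$ maze.move dir=west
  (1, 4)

$ maze.sense dir=west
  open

$ stack.push x=west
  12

$ maze.move dir=west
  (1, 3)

$ maze.sense dir=west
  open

$ stack.push x=west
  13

$ maze.move dir=west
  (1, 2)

$ maze.sense dir=west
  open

$ stack.push x=west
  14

$ maze.move dir=west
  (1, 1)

$ maze.sense dir=south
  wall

$ stack.pop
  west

$ maze.move dir=east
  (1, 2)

$ maze.sense dir=south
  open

$ stack.push x=south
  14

$ maze.move dir=south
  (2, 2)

$ maze.sense dir=east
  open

$ stack.push x=east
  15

$ maze.move dir=east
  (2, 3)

$ maze.sense dir=east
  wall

$ maze.sense dir=south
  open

$ stack.push x=south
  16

$ maze.move dir=south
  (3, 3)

$ maze.sense dir=west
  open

$ stack.push x=west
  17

$ maze.move dir=west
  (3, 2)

$ maze.sense dir=south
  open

$ stack.push x=south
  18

$ maze.move dir=south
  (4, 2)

$ maze.sense dir=west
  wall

$ maze.sense dir=east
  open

$ stack.push x=east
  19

$ maze.move dir=east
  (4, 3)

$ maze.sense dir=east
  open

$ stack.push x=east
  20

$ maze.move dir=east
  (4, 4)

$ maze.sense dir=north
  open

$ stack.push x=north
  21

$ maze.move dir=north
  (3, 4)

$ maze.sense dir=east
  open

$ stack.push x=east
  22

$ maze.move dir=east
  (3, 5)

$ maze.sense dir=north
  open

$ stack.push x=north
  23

$ maze.move dir=north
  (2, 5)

$ stack.pop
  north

$ maze.move dir=south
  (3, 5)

$ maze.sense dir=south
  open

$ stack.push x=south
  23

$ maze.move dir=south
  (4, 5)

$ maze.sense dir=south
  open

$ stack.push x=south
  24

$ maze.move dir=south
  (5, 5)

$ maze.sense dir=west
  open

$ stack.push x=west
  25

$ maze.move dir=west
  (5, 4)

$ maze.sense dir=west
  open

$ stack.push x=west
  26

$ maze.move dir=west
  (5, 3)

$ maze.sense dir=west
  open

$ stack.push x=west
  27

$ maze.move dir=west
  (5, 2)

$ maze.sense dir=west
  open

$ stack.push x=west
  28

$ maze.move dir=west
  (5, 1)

$ maze.sense dir=west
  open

$ stack.push x=west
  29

$ maze.move dir=west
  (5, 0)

$ maze.sense dir=north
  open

$ stack.push x=north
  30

$ maze.move dir=north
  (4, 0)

$ stack.pop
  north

$ maze.move dir=south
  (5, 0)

$ maze.sense dir=south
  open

$ stack.push x=south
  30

$ maze.move dir=south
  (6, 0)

$ maze.sense dir=east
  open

$ stack.push x=east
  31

$ maze.move dir=east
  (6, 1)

$ maze.sense dir=east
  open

$ stack.push x=east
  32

$ maze.move dir=east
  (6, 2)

$ maze.sense dir=east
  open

$ stack.push x=east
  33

$ maze.move dir=east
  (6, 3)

$ maze.sense dir=east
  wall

$ maze.sense dir=south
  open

$ stack.push x=south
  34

$ maze.move dir=south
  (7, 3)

$ maze.sense dir=west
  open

$ stack.push x=west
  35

$ maze.move dir=west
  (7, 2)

$ maze.sense dir=west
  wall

$ maze.sense dir=south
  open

$ stack.push x=south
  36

$ maze.move dir=south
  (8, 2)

$ maze.sense dir=west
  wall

$ maze.sense dir=east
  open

$ stack.push x=east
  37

$ maze.move dir=east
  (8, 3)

$ maze.sense dir=east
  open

$ stack.push x=east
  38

$ maze.move dir=east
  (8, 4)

$ maze.sense dir=north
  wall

$ maze.sense dir=east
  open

$ stack.push x=east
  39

$ maze.move dir=east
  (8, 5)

$ maze.sense dir=north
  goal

$ maze.move dir=north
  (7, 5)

Answer: (7, 5)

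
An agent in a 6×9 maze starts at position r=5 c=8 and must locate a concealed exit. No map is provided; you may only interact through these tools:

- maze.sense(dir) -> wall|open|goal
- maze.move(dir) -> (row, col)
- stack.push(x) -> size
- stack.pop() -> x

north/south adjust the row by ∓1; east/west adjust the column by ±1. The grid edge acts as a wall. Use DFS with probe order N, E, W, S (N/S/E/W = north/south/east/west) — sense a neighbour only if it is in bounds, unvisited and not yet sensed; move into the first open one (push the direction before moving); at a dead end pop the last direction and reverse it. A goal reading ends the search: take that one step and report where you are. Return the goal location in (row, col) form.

# sense(dir: north) -> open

# push(x: north) -> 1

# move(dir: north) -> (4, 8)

# sense(dir: north) -> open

# push(x: north) -> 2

# move(dir: north) -> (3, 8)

# sense(dir: north) -> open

# push(x: north) -> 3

# move(dir: north) -> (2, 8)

# sense(dir: north) -> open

# push(x: north) -> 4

# move(dir: north) -> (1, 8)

# sense(dir: north) -> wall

# sense(dir: west) -> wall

# pop() -> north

# move(dir: south) -> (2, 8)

# sense(dir: west) -> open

# push(x: west) -> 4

# move(dir: west) -> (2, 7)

# sense(dir: west) -> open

# push(x: west) -> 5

# move(dir: west) -> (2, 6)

# sense(dir: north) -> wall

# sense(dir: west) -> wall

# sense(dir: south) -> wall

# pop() -> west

# move(dir: east) -> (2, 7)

# sense(dir: south) -> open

# push(x: south) -> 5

# move(dir: south) -> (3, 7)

# sense(dir: south) -> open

# push(x: south) -> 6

# move(dir: south) -> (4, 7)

# sense(dir: west) -> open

# push(x: west) -> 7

# move(dir: west) -> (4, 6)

# sense(dir: west) -> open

# push(x: west) -> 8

# move(dir: west) -> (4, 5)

# sense(dir: north) -> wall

# sense(dir: west) -> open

# push(x: west) -> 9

# move(dir: west) -> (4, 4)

# sense(dir: north) -> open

# push(x: north) -> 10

# move(dir: north) -> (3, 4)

# sense(dir: north) -> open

# push(x: north) -> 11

# move(dir: north) -> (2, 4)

# sense(dir: north) -> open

# push(x: north) -> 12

# move(dir: north) -> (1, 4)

# sense(dir: north) -> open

# push(x: north) -> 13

# move(dir: north) -> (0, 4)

# sense(dir: east) -> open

# push(x: east) -> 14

# move(dir: east) -> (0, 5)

# sense(dir: east) -> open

# push(x: east) -> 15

# move(dir: east) -> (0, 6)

# sense(dir: east) -> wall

# pop() -> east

# move(dir: west) -> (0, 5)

# sense(dir: south) -> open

# push(x: south) -> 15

# move(dir: south) -> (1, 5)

# pop() -> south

# move(dir: north) -> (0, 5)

# pop() -> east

# move(dir: west) -> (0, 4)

# sense(dir: west) -> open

# push(x: west) -> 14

# move(dir: west) -> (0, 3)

# sense(dir: west) -> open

# push(x: west) -> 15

# move(dir: west) -> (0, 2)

# sense(dir: west) -> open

# push(x: west) -> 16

# move(dir: west) -> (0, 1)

# sense(dir: west) -> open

# push(x: west) -> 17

# move(dir: west) -> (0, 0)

# sense(dir: south) -> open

# push(x: south) -> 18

# move(dir: south) -> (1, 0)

# sense(dir: east) -> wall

# sense(dir: south) -> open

# push(x: south) -> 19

# move(dir: south) -> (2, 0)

# sense(dir: east) -> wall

# sense(dir: south) -> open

# push(x: south) -> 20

# move(dir: south) -> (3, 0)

# sense(dir: east) -> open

# push(x: east) -> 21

# move(dir: east) -> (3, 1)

# sense(dir: east) -> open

# push(x: east) -> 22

# move(dir: east) -> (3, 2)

# sense(dir: north) -> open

# push(x: north) -> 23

# move(dir: north) -> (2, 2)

# sense(dir: north) -> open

# push(x: north) -> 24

# move(dir: north) -> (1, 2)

# sense(dir: east) -> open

# push(x: east) -> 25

# move(dir: east) -> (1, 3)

# sense(dir: south) -> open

# push(x: south) -> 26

# move(dir: south) -> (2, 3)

# sense(dir: south) -> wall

# pop() -> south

# move(dir: north) -> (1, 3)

# pop() -> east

# move(dir: west) -> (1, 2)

# pop() -> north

# move(dir: south) -> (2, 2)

# pop() -> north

# move(dir: south) -> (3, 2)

# sense(dir: south) -> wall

# pop() -> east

# move(dir: west) -> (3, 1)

# sense(dir: south) -> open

# push(x: south) -> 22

# move(dir: south) -> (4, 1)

# sense(dir: west) -> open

# push(x: west) -> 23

# move(dir: west) -> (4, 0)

# sense(dir: south) -> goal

# move(dir: south) -> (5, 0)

Answer: (5, 0)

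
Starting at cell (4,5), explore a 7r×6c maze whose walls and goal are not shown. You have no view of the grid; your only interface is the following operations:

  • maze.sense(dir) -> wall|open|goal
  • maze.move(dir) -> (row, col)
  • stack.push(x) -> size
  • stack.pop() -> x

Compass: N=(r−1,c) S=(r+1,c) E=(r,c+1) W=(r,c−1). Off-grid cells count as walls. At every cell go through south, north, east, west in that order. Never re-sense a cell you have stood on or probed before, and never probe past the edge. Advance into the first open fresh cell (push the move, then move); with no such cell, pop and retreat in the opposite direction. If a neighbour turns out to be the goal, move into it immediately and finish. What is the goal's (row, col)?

CALL maze.sense[south]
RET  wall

CALL maze.sense[north]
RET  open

CALL stack.push[north]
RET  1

CALL maze.move[north]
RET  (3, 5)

CALL maze.sense[north]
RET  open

CALL stack.push[north]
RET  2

CALL maze.move[north]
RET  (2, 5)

CALL maze.sense[north]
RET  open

CALL stack.push[north]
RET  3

CALL maze.move[north]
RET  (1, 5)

CALL maze.sense[north]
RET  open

CALL stack.push[north]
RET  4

CALL maze.move[north]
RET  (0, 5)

CALL maze.sense[west]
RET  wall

CALL stack.pop[]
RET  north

CALL maze.move[south]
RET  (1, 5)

CALL maze.sense[west]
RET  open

CALL stack.push[west]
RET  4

CALL maze.move[west]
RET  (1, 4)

CALL maze.sense[south]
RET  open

CALL stack.push[south]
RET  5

CALL maze.move[south]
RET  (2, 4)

CALL maze.sense[south]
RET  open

CALL stack.push[south]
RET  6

CALL maze.move[south]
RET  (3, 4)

CALL maze.sense[south]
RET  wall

CALL maze.sense[west]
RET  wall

CALL stack.pop[]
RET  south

CALL maze.move[north]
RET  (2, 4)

CALL maze.sense[west]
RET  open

CALL stack.push[west]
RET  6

CALL maze.move[west]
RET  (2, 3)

CALL maze.sense[north]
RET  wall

CALL maze.sense[west]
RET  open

CALL stack.push[west]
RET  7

CALL maze.move[west]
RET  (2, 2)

CALL maze.sense[south]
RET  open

CALL stack.push[south]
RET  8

CALL maze.move[south]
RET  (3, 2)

CALL maze.sense[south]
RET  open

CALL stack.push[south]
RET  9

CALL maze.move[south]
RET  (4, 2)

CALL maze.sense[south]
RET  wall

CALL maze.sense[east]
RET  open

CALL stack.push[east]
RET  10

CALL maze.move[east]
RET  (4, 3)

CALL maze.sense[south]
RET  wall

CALL stack.pop[]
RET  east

CALL maze.move[west]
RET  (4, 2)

CALL maze.sense[west]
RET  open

CALL stack.push[west]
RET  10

CALL maze.move[west]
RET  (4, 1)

CALL maze.sense[south]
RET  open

CALL stack.push[south]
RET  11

CALL maze.move[south]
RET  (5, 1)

CALL maze.sense[south]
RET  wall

CALL maze.sense[west]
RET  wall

CALL stack.pop[]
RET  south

CALL maze.move[north]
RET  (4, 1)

CALL maze.sense[north]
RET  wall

CALL maze.sense[west]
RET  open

CALL stack.push[west]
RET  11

CALL maze.move[west]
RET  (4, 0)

CALL maze.sense[north]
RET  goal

CALL maze.move[north]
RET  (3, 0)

Answer: (3, 0)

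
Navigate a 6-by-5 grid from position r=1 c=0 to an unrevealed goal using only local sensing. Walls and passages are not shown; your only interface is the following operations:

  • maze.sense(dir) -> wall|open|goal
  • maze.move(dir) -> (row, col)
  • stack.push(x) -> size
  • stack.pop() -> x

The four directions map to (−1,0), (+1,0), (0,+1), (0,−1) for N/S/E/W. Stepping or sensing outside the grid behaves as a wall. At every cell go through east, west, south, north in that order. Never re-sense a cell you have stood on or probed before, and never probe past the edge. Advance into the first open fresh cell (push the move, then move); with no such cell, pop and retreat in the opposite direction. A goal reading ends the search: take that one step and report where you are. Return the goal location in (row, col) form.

Act: sense[dir: east]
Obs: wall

Act: sense[dir: south]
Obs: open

Act: push[x: south]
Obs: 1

Act: move[dir: south]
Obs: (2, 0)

Act: sense[dir: east]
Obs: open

Act: push[x: east]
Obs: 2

Act: move[dir: east]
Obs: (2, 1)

Act: sense[dir: east]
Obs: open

Act: push[x: east]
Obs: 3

Act: move[dir: east]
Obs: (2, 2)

Act: sense[dir: east]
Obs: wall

Act: sense[dir: south]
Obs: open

Act: push[x: south]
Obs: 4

Act: move[dir: south]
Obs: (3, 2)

Act: sense[dir: east]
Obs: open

Act: push[x: east]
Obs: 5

Act: move[dir: east]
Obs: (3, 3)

Act: sense[dir: east]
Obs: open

Act: push[x: east]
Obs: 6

Act: move[dir: east]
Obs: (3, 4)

Act: sense[dir: south]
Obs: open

Act: push[x: south]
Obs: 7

Act: move[dir: south]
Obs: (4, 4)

Act: sense[dir: west]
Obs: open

Act: push[x: west]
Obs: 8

Act: move[dir: west]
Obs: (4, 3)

Act: sense[dir: west]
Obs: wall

Act: sense[dir: south]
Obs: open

Act: push[x: south]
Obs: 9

Act: move[dir: south]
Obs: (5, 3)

Act: sense[dir: east]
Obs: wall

Act: sense[dir: west]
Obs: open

Act: push[x: west]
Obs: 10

Act: move[dir: west]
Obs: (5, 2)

Act: sense[dir: west]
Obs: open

Act: push[x: west]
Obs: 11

Act: move[dir: west]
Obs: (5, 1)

Act: sense[dir: west]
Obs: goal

Act: move[dir: west]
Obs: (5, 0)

Answer: (5, 0)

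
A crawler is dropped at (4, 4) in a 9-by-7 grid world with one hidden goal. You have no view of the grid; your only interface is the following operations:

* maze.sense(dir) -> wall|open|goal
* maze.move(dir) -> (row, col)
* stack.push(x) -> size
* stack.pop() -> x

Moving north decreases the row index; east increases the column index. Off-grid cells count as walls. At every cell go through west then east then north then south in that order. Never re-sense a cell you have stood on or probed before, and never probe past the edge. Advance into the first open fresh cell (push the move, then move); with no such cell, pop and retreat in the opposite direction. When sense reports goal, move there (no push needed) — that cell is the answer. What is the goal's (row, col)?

→ sense(west)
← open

→ push(west)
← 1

→ move(west)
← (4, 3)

→ sense(west)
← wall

→ sense(north)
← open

→ push(north)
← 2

→ move(north)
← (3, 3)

→ sense(west)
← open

→ push(west)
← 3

→ move(west)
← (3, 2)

→ sense(west)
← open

→ push(west)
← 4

→ move(west)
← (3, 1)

→ sense(west)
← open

→ push(west)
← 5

→ move(west)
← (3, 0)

→ sense(north)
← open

→ push(north)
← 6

→ move(north)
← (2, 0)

→ sense(east)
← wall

→ sense(north)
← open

→ push(north)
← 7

→ move(north)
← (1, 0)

→ sense(east)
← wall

→ sense(north)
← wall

→ pop()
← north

→ move(south)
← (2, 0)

→ pop()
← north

→ move(south)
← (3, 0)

→ sense(south)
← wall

→ pop()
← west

→ move(east)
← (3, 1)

→ sense(south)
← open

→ push(south)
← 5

→ move(south)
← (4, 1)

→ sense(south)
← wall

→ pop()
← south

→ move(north)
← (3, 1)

→ pop()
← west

→ move(east)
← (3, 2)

→ sense(north)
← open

→ push(north)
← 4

→ move(north)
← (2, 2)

→ sense(east)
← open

→ push(east)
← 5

→ move(east)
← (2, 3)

→ sense(east)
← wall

→ sense(north)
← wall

→ pop()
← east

→ move(west)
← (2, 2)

→ sense(north)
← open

→ push(north)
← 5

→ move(north)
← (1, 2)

→ sense(north)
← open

→ push(north)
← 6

→ move(north)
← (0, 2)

→ sense(west)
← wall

→ sense(east)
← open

→ push(east)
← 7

→ move(east)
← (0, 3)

→ sense(east)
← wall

→ pop()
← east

→ move(west)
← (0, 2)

→ pop()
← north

→ move(south)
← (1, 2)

→ pop()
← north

→ move(south)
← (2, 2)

→ pop()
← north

→ move(south)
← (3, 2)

→ pop()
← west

→ move(east)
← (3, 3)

→ sense(east)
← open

→ push(east)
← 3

→ move(east)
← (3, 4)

→ sense(east)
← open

→ push(east)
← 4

→ move(east)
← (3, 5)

→ sense(east)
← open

→ push(east)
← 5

→ move(east)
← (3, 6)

→ sense(north)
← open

→ push(north)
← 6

→ move(north)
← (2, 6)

→ sense(west)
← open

→ push(west)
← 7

→ move(west)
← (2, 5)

→ sense(north)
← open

→ push(north)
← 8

→ move(north)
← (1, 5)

→ sense(west)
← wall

→ sense(east)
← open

→ push(east)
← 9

→ move(east)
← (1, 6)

→ sense(north)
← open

→ push(north)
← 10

→ move(north)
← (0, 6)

→ sense(west)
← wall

→ pop()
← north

→ move(south)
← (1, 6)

→ pop()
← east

→ move(west)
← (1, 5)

→ pop()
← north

→ move(south)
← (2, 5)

→ pop()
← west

→ move(east)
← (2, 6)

→ pop()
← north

→ move(south)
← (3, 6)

→ sense(south)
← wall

→ pop()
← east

→ move(west)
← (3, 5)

→ sense(south)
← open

→ push(south)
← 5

→ move(south)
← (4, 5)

→ sense(south)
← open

→ push(south)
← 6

→ move(south)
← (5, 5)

→ sense(west)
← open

→ push(west)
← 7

→ move(west)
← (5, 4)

→ sense(west)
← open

→ push(west)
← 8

→ move(west)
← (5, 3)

→ sense(west)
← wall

→ sense(south)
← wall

→ pop()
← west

→ move(east)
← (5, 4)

→ sense(south)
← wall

→ pop()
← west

→ move(east)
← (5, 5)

→ sense(east)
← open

→ push(east)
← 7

→ move(east)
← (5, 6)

→ sense(south)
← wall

→ pop()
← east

→ move(west)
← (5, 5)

→ sense(south)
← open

→ push(south)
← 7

→ move(south)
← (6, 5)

→ sense(south)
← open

→ push(south)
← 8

→ move(south)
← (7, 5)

→ sense(west)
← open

→ push(west)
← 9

→ move(west)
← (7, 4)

→ sense(west)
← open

→ push(west)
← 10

→ move(west)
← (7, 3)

→ sense(west)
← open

→ push(west)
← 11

→ move(west)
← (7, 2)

→ sense(west)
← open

→ push(west)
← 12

→ move(west)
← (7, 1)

→ sense(west)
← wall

→ sense(north)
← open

→ push(north)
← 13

→ move(north)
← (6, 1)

→ sense(west)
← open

→ push(west)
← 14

→ move(west)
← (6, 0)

→ sense(north)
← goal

→ move(north)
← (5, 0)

Answer: (5, 0)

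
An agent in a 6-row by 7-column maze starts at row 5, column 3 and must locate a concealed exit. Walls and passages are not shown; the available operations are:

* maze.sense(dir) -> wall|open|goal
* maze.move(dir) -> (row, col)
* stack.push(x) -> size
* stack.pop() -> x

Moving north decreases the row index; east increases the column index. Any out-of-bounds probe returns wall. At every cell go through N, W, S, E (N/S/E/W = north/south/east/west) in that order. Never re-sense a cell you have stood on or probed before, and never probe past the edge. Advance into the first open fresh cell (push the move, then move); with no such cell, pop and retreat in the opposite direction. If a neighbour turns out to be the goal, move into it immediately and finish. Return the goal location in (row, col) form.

% maze.sense dir→north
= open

% stack.push x→north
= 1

% maze.move dir→north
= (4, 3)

% maze.sense dir→north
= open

% stack.push x→north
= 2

% maze.move dir→north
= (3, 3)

% maze.sense dir→north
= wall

% maze.sense dir→west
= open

% stack.push x→west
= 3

% maze.move dir→west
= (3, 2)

% maze.sense dir→north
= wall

% maze.sense dir→west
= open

% stack.push x→west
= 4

% maze.move dir→west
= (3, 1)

% maze.sense dir→north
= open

% stack.push x→north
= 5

% maze.move dir→north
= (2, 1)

% maze.sense dir→north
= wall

% maze.sense dir→west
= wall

% stack.pop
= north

% maze.move dir→south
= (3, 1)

% maze.sense dir→west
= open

% stack.push x→west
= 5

% maze.move dir→west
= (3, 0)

% maze.sense dir→south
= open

% stack.push x→south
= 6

% maze.move dir→south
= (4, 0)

% maze.sense dir→south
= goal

% maze.move dir→south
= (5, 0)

Answer: (5, 0)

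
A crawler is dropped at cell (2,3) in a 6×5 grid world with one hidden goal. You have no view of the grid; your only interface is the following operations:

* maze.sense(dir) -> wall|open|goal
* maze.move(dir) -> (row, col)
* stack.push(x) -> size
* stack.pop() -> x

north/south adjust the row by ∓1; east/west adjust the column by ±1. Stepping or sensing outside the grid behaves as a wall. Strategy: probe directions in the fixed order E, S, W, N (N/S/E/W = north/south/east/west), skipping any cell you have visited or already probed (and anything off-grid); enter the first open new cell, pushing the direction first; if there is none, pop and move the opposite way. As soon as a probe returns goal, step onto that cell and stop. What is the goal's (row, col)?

Do: maze.sense[east]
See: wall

Do: maze.sense[south]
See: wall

Do: maze.sense[west]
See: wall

Do: maze.sense[north]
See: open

Do: stack.push[north]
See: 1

Do: maze.move[north]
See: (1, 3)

Do: maze.sense[east]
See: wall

Do: maze.sense[west]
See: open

Do: stack.push[west]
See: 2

Do: maze.move[west]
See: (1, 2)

Do: maze.sense[west]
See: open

Do: stack.push[west]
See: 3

Do: maze.move[west]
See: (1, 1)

Do: maze.sense[south]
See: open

Do: stack.push[south]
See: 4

Do: maze.move[south]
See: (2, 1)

Do: maze.sense[south]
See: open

Do: stack.push[south]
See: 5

Do: maze.move[south]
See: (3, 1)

Do: maze.sense[east]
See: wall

Do: maze.sense[south]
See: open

Do: stack.push[south]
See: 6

Do: maze.move[south]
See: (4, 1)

Do: maze.sense[east]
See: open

Do: stack.push[east]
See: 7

Do: maze.move[east]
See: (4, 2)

Do: maze.sense[east]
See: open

Do: stack.push[east]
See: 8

Do: maze.move[east]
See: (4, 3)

Do: maze.sense[east]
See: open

Do: stack.push[east]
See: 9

Do: maze.move[east]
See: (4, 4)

Do: maze.sense[south]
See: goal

Do: maze.move[south]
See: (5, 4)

Answer: (5, 4)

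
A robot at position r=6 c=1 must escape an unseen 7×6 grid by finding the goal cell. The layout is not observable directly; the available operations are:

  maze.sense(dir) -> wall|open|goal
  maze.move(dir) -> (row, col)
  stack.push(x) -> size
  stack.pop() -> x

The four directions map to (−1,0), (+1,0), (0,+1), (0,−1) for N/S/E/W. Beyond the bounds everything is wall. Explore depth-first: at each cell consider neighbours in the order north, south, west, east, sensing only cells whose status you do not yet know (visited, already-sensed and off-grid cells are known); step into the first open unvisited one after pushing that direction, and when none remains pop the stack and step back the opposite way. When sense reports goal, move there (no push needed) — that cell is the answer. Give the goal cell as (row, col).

·→ maze.sense(dir=north)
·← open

·→ stack.push(x=north)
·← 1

·→ maze.move(dir=north)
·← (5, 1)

·→ maze.sense(dir=north)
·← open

·→ stack.push(x=north)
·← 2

·→ maze.move(dir=north)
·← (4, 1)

·→ maze.sense(dir=north)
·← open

·→ stack.push(x=north)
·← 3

·→ maze.move(dir=north)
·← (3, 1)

·→ maze.sense(dir=north)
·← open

·→ stack.push(x=north)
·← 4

·→ maze.move(dir=north)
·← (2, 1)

·→ maze.sense(dir=north)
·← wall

·→ maze.sense(dir=west)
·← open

·→ stack.push(x=west)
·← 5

·→ maze.move(dir=west)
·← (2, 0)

·→ maze.sense(dir=north)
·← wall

·→ maze.sense(dir=south)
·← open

·→ stack.push(x=south)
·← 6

·→ maze.move(dir=south)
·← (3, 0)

·→ maze.sense(dir=south)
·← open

·→ stack.push(x=south)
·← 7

·→ maze.move(dir=south)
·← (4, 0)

·→ maze.sense(dir=south)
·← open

·→ stack.push(x=south)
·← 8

·→ maze.move(dir=south)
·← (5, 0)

·→ maze.sense(dir=south)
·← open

·→ stack.push(x=south)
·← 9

·→ maze.move(dir=south)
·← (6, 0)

·→ stack.pop()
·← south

·→ maze.move(dir=north)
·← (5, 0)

·→ stack.pop()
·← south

·→ maze.move(dir=north)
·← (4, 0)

·→ stack.pop()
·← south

·→ maze.move(dir=north)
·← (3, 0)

·→ stack.pop()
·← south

·→ maze.move(dir=north)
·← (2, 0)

·→ stack.pop()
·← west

·→ maze.move(dir=east)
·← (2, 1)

·→ maze.sense(dir=east)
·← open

·→ stack.push(x=east)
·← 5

·→ maze.move(dir=east)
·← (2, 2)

·→ maze.sense(dir=north)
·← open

·→ stack.push(x=north)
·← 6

·→ maze.move(dir=north)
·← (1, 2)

·→ maze.sense(dir=north)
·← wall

·→ maze.sense(dir=east)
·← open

·→ stack.push(x=east)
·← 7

·→ maze.move(dir=east)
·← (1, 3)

·→ maze.sense(dir=north)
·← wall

·→ maze.sense(dir=south)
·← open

·→ stack.push(x=south)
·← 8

·→ maze.move(dir=south)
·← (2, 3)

·→ maze.sense(dir=south)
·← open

·→ stack.push(x=south)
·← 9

·→ maze.move(dir=south)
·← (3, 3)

·→ maze.sense(dir=south)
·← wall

·→ maze.sense(dir=west)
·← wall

·→ maze.sense(dir=east)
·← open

·→ stack.push(x=east)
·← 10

·→ maze.move(dir=east)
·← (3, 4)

·→ maze.sense(dir=north)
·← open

·→ stack.push(x=north)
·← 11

·→ maze.move(dir=north)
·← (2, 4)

·→ maze.sense(dir=north)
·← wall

·→ maze.sense(dir=east)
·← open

·→ stack.push(x=east)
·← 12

·→ maze.move(dir=east)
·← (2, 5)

·→ maze.sense(dir=north)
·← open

·→ stack.push(x=north)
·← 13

·→ maze.move(dir=north)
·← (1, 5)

·→ maze.sense(dir=north)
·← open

·→ stack.push(x=north)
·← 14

·→ maze.move(dir=north)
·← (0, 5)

·→ maze.sense(dir=west)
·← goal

·→ maze.move(dir=west)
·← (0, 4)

Answer: (0, 4)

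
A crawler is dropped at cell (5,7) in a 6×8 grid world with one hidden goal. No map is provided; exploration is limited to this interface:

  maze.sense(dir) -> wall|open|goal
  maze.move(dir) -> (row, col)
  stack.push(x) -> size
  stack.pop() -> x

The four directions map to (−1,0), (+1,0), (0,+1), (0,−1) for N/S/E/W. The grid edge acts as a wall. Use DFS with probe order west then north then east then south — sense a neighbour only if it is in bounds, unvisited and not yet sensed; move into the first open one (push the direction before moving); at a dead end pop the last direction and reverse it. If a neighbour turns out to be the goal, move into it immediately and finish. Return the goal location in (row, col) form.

CALL sense[dir='west']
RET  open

CALL push[x='west']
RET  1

CALL move[dir='west']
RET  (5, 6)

CALL sense[dir='west']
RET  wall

CALL sense[dir='north']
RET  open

CALL push[x='north']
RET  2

CALL move[dir='north']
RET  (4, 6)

CALL sense[dir='west']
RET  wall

CALL sense[dir='north']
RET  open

CALL push[x='north']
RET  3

CALL move[dir='north']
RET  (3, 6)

CALL sense[dir='west']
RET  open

CALL push[x='west']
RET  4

CALL move[dir='west']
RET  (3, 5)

CALL sense[dir='west']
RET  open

CALL push[x='west']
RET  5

CALL move[dir='west']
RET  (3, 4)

CALL sense[dir='west']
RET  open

CALL push[x='west']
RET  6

CALL move[dir='west']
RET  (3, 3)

CALL sense[dir='west']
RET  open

CALL push[x='west']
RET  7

CALL move[dir='west']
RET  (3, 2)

CALL sense[dir='west']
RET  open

CALL push[x='west']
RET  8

CALL move[dir='west']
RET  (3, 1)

CALL sense[dir='west']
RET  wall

CALL sense[dir='north']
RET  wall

CALL sense[dir='south']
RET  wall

CALL pop[]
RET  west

CALL move[dir='east']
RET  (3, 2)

CALL sense[dir='north']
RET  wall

CALL sense[dir='south']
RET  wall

CALL pop[]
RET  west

CALL move[dir='east']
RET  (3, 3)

CALL sense[dir='north']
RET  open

CALL push[x='north']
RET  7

CALL move[dir='north']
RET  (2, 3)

CALL sense[dir='north']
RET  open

CALL push[x='north']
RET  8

CALL move[dir='north']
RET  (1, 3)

CALL sense[dir='west']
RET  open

CALL push[x='west']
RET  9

CALL move[dir='west']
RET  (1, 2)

CALL sense[dir='west']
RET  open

CALL push[x='west']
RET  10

CALL move[dir='west']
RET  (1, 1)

CALL sense[dir='west']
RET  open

CALL push[x='west']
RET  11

CALL move[dir='west']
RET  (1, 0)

CALL sense[dir='north']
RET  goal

CALL move[dir='north']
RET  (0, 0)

Answer: (0, 0)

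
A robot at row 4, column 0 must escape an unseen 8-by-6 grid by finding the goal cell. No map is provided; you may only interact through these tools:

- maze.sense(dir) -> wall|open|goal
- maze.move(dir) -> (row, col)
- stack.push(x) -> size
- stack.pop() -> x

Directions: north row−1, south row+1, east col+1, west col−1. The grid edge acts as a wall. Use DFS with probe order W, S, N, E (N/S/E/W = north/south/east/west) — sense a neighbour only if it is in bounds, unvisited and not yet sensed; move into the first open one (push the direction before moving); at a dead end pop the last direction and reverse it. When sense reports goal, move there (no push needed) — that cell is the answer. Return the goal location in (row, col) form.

-- 1. sense(dir→south) == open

-- 2. push(x→south) == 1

-- 3. move(dir→south) == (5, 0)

-- 4. sense(dir→south) == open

-- 5. push(x→south) == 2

-- 6. move(dir→south) == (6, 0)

-- 7. sense(dir→south) == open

-- 8. push(x→south) == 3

-- 9. move(dir→south) == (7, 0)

-- 10. sense(dir→east) == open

-- 11. push(x→east) == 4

-- 12. move(dir→east) == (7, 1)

-- 13. sense(dir→north) == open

-- 14. push(x→north) == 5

-- 15. move(dir→north) == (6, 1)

-- 16. sense(dir→north) == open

-- 17. push(x→north) == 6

-- 18. move(dir→north) == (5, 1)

-- 19. sense(dir→north) == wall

-- 20. sense(dir→east) == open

-- 21. push(x→east) == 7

-- 22. move(dir→east) == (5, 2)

-- 23. sense(dir→south) == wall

-- 24. sense(dir→north) == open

-- 25. push(x→north) == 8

-- 26. move(dir→north) == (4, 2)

-- 27. sense(dir→north) == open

-- 28. push(x→north) == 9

-- 29. move(dir→north) == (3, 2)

-- 30. sense(dir→west) == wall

-- 31. sense(dir→north) == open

-- 32. push(x→north) == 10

-- 33. move(dir→north) == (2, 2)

-- 34. sense(dir→west) == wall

-- 35. sense(dir→north) == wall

-- 36. sense(dir→east) == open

-- 37. push(x→east) == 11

-- 38. move(dir→east) == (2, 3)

-- 39. sense(dir→south) == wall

-- 40. sense(dir→north) == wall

-- 41. sense(dir→east) == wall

-- 42. pop() == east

-- 43. move(dir→west) == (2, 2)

-- 44. pop() == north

-- 45. move(dir→south) == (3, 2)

-- 46. pop() == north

-- 47. move(dir→south) == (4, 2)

-- 48. sense(dir→east) == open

-- 49. push(x→east) == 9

-- 50. move(dir→east) == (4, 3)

-- 51. sense(dir→south) == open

-- 52. push(x→south) == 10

-- 53. move(dir→south) == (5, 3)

-- 54. sense(dir→south) == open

-- 55. push(x→south) == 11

-- 56. move(dir→south) == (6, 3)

-- 57. sense(dir→south) == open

-- 58. push(x→south) == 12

-- 59. move(dir→south) == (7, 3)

-- 60. sense(dir→west) == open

-- 61. push(x→west) == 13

-- 62. move(dir→west) == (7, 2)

-- 63. pop() == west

-- 64. move(dir→east) == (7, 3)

-- 65. sense(dir→east) == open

-- 66. push(x→east) == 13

-- 67. move(dir→east) == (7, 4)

-- 68. sense(dir→north) == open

-- 69. push(x→north) == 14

-- 70. move(dir→north) == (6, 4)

-- 71. sense(dir→north) == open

-- 72. push(x→north) == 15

-- 73. move(dir→north) == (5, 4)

-- 74. sense(dir→north) == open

-- 75. push(x→north) == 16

-- 76. move(dir→north) == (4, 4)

-- 77. sense(dir→north) == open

-- 78. push(x→north) == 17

-- 79. move(dir→north) == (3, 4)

-- 80. sense(dir→east) == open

-- 81. push(x→east) == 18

-- 82. move(dir→east) == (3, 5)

-- 83. sense(dir→south) == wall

-- 84. sense(dir→north) == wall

-- 85. pop() == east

-- 86. move(dir→west) == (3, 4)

-- 87. pop() == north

-- 88. move(dir→south) == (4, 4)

-- 89. pop() == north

-- 90. move(dir→south) == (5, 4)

-- 91. sense(dir→east) == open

-- 92. push(x→east) == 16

-- 93. move(dir→east) == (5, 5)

-- 94. sense(dir→south) == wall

-- 95. pop() == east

-- 96. move(dir→west) == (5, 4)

-- 97. pop() == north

-- 98. move(dir→south) == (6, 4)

-- 99. pop() == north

-- 100. move(dir→south) == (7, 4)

-- 101. sense(dir→east) == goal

-- 102. move(dir→east) == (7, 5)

Answer: (7, 5)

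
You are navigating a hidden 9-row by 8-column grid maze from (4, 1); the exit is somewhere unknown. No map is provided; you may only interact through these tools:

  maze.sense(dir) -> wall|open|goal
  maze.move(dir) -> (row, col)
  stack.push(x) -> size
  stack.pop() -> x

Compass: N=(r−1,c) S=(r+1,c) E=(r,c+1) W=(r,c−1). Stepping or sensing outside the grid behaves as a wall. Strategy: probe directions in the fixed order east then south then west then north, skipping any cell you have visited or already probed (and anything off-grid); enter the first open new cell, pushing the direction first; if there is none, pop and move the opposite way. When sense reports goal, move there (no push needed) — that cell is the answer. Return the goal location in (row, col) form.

~$ maze.sense east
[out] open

~$ stack.push east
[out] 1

~$ maze.move east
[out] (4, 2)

~$ maze.sense east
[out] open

~$ stack.push east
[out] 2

~$ maze.move east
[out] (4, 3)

~$ maze.sense east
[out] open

~$ stack.push east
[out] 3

~$ maze.move east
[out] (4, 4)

~$ maze.sense east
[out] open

~$ stack.push east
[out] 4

~$ maze.move east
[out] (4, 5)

~$ maze.sense east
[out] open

~$ stack.push east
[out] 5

~$ maze.move east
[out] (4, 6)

~$ maze.sense east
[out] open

~$ stack.push east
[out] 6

~$ maze.move east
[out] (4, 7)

~$ maze.sense south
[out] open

~$ stack.push south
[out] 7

~$ maze.move south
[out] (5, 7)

~$ maze.sense south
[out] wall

~$ maze.sense west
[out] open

~$ stack.push west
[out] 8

~$ maze.move west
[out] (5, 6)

~$ maze.sense south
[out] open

~$ stack.push south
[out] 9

~$ maze.move south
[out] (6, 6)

~$ maze.sense south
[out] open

~$ stack.push south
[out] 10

~$ maze.move south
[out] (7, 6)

~$ maze.sense east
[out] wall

~$ maze.sense south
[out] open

~$ stack.push south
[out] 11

~$ maze.move south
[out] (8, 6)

~$ maze.sense east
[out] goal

~$ maze.move east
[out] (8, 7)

Answer: (8, 7)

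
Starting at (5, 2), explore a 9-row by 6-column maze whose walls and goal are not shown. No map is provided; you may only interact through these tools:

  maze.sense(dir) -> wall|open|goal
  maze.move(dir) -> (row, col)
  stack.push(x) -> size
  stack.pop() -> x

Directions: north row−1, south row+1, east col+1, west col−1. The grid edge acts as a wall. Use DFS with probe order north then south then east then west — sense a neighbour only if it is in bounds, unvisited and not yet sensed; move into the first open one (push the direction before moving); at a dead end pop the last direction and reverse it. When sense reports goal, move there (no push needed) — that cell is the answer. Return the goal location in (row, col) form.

$ maze.sense north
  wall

$ maze.sense south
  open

$ stack.push south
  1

$ maze.move south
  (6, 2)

$ maze.sense south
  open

$ stack.push south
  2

$ maze.move south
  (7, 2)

$ maze.sense south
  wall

$ maze.sense east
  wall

$ maze.sense west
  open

$ stack.push west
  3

$ maze.move west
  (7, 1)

$ maze.sense north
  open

$ stack.push north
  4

$ maze.move north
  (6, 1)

$ maze.sense north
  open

$ stack.push north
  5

$ maze.move north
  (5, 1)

$ maze.sense north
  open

$ stack.push north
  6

$ maze.move north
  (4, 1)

$ maze.sense north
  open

$ stack.push north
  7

$ maze.move north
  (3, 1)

$ maze.sense north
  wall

$ maze.sense east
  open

$ stack.push east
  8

$ maze.move east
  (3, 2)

$ maze.sense north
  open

$ stack.push north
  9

$ maze.move north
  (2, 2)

$ maze.sense north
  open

$ stack.push north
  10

$ maze.move north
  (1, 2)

$ maze.sense north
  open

$ stack.push north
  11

$ maze.move north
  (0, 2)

$ maze.sense east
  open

$ stack.push east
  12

$ maze.move east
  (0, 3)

$ maze.sense south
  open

$ stack.push south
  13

$ maze.move south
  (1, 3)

$ maze.sense south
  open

$ stack.push south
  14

$ maze.move south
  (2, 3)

$ maze.sense south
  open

$ stack.push south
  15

$ maze.move south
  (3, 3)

$ maze.sense south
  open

$ stack.push south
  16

$ maze.move south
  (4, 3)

$ maze.sense south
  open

$ stack.push south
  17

$ maze.move south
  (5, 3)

$ maze.sense south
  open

$ stack.push south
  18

$ maze.move south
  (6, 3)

$ maze.sense east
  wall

$ stack.pop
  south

$ maze.move north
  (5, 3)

$ maze.sense east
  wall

$ stack.pop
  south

$ maze.move north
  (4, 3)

$ maze.sense east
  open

$ stack.push east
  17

$ maze.move east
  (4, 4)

$ maze.sense north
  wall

$ maze.sense east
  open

$ stack.push east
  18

$ maze.move east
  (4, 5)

$ maze.sense north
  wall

$ maze.sense south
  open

$ stack.push south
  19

$ maze.move south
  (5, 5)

$ maze.sense south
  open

$ stack.push south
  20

$ maze.move south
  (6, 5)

$ maze.sense south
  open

$ stack.push south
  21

$ maze.move south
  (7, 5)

$ maze.sense south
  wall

$ maze.sense west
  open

$ stack.push west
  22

$ maze.move west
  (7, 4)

$ maze.sense south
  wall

$ stack.pop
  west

$ maze.move east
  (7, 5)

$ stack.pop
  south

$ maze.move north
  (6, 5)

$ stack.pop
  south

$ maze.move north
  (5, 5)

$ stack.pop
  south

$ maze.move north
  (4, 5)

$ stack.pop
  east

$ maze.move west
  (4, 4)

$ stack.pop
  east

$ maze.move west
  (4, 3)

$ stack.pop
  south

$ maze.move north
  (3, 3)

$ stack.pop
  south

$ maze.move north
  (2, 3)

$ maze.sense east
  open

$ stack.push east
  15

$ maze.move east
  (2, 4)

$ maze.sense north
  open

$ stack.push north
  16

$ maze.move north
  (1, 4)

$ maze.sense north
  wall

$ maze.sense east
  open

$ stack.push east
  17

$ maze.move east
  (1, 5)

$ maze.sense north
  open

$ stack.push north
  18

$ maze.move north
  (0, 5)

$ stack.pop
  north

$ maze.move south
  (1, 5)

$ maze.sense south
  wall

$ stack.pop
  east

$ maze.move west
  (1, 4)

$ stack.pop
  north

$ maze.move south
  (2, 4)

$ stack.pop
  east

$ maze.move west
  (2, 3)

$ stack.pop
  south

$ maze.move north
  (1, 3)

$ stack.pop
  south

$ maze.move north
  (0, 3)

$ stack.pop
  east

$ maze.move west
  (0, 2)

$ maze.sense west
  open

$ stack.push west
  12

$ maze.move west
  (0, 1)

$ maze.sense south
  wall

$ maze.sense west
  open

$ stack.push west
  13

$ maze.move west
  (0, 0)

$ maze.sense south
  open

$ stack.push south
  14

$ maze.move south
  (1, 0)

$ maze.sense south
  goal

$ maze.move south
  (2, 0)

Answer: (2, 0)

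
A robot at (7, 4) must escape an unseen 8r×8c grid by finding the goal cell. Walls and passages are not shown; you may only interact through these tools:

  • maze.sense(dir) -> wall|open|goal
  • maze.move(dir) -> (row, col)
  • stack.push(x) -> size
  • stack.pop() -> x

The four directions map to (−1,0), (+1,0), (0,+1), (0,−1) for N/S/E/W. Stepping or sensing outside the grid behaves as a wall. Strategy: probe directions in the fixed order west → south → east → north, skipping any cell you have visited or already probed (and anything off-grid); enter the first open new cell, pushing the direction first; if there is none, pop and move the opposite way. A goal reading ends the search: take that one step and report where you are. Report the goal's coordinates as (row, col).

Do: sense[dir: west]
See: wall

Do: sense[dir: east]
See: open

Do: push[x: east]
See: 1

Do: move[dir: east]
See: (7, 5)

Do: sense[dir: east]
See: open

Do: push[x: east]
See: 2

Do: move[dir: east]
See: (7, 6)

Do: sense[dir: east]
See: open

Do: push[x: east]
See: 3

Do: move[dir: east]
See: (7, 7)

Do: sense[dir: north]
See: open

Do: push[x: north]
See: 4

Do: move[dir: north]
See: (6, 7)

Do: sense[dir: west]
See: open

Do: push[x: west]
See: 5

Do: move[dir: west]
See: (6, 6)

Do: sense[dir: west]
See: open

Do: push[x: west]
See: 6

Do: move[dir: west]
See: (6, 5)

Do: sense[dir: west]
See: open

Do: push[x: west]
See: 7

Do: move[dir: west]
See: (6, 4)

Do: sense[dir: west]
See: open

Do: push[x: west]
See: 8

Do: move[dir: west]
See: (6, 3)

Do: sense[dir: west]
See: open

Do: push[x: west]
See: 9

Do: move[dir: west]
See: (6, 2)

Do: sense[dir: west]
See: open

Do: push[x: west]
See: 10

Do: move[dir: west]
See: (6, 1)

Do: sense[dir: west]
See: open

Do: push[x: west]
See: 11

Do: move[dir: west]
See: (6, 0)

Do: sense[dir: south]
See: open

Do: push[x: south]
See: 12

Do: move[dir: south]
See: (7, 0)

Do: sense[dir: east]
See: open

Do: push[x: east]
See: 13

Do: move[dir: east]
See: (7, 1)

Do: sense[dir: east]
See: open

Do: push[x: east]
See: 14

Do: move[dir: east]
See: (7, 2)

Do: pop[]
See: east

Do: move[dir: west]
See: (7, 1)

Do: pop[]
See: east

Do: move[dir: west]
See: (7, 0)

Do: pop[]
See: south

Do: move[dir: north]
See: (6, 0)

Do: sense[dir: north]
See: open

Do: push[x: north]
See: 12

Do: move[dir: north]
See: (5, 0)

Do: sense[dir: east]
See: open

Do: push[x: east]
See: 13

Do: move[dir: east]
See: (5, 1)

Do: sense[dir: east]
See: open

Do: push[x: east]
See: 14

Do: move[dir: east]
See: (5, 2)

Do: sense[dir: east]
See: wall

Do: sense[dir: north]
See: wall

Do: pop[]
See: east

Do: move[dir: west]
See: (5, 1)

Do: sense[dir: north]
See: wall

Do: pop[]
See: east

Do: move[dir: west]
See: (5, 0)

Do: sense[dir: north]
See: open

Do: push[x: north]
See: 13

Do: move[dir: north]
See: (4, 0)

Do: sense[dir: north]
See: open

Do: push[x: north]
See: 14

Do: move[dir: north]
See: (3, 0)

Do: sense[dir: east]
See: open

Do: push[x: east]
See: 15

Do: move[dir: east]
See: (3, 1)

Do: sense[dir: east]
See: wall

Do: sense[dir: north]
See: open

Do: push[x: north]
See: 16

Do: move[dir: north]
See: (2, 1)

Do: sense[dir: west]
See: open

Do: push[x: west]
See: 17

Do: move[dir: west]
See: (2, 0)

Do: sense[dir: north]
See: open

Do: push[x: north]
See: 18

Do: move[dir: north]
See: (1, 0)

Do: sense[dir: east]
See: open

Do: push[x: east]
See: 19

Do: move[dir: east]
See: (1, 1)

Do: sense[dir: east]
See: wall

Do: sense[dir: north]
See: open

Do: push[x: north]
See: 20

Do: move[dir: north]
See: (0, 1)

Do: sense[dir: west]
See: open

Do: push[x: west]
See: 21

Do: move[dir: west]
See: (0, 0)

Do: pop[]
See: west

Do: move[dir: east]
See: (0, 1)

Do: sense[dir: east]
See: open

Do: push[x: east]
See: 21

Do: move[dir: east]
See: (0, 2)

Do: sense[dir: east]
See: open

Do: push[x: east]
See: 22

Do: move[dir: east]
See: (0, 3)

Do: sense[dir: south]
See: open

Do: push[x: south]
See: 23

Do: move[dir: south]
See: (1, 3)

Do: sense[dir: south]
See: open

Do: push[x: south]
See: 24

Do: move[dir: south]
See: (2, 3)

Do: sense[dir: west]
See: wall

Do: sense[dir: south]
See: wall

Do: sense[dir: east]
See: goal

Do: move[dir: east]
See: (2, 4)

Answer: (2, 4)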